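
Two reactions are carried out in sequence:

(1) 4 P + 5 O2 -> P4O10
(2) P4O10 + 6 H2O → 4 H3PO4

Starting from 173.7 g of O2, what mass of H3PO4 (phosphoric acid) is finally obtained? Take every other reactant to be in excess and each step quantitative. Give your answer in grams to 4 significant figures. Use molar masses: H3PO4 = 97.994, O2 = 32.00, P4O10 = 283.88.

425.5 g

n(O2) = 173.70 / 32.00 = 5.4281 mol.
Step 1 gives a 5:1 ratio of O2 to P4O10, so n(P4O10) = 1.0856 mol.
In step 2 the P4O10:H3PO4 ratio is 1:4, so n(H3PO4) = 4.3425 mol.
Mass of H3PO4 = 4.3425 × 97.994 = 425.54 g.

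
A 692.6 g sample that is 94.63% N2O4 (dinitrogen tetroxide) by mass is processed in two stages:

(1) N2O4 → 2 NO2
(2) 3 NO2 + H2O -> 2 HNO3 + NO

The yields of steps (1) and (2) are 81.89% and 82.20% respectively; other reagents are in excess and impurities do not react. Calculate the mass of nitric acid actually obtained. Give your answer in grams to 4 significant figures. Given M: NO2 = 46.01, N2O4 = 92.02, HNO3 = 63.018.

402.8 g

Pure N2O4 = 692.6 × 0.9463 = 655.41 g.
n(N2O4) = 655.41 / 92.02 = 7.1224 mol.
Step 1 (N2O4:NO2 = 1:2): theoretical n(NO2) = 14.245 mol; at 81.89% yield, n(NO2) = 11.665 mol.
Step 2 (NO2:HNO3 = 3:2): theoretical n(HNO3) = 7.7768 mol, so theoretical mass = 7.7768 × 63.018 = 490.08 g.
At 82.20% yield, actual mass of HNO3 = 490.08 × 0.8220 = 402.84 g.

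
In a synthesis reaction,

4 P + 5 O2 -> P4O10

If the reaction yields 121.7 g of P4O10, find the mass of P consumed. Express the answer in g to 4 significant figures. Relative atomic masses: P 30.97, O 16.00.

53.11 g

M(P4O10) = 4(30.97) + 10(16.00) = 283.88 g/mol.
M(P) = 30.97 g/mol.
n(P4O10) = 121.70 g / 283.88 g/mol = 0.42870 mol.
From the equation the P4O10:P mole ratio is 1:4, so n(P) = 0.42870 × 4/1 = 1.7148 mol.
Mass of P = 1.7148 mol × 30.97 g/mol = 53.108 g.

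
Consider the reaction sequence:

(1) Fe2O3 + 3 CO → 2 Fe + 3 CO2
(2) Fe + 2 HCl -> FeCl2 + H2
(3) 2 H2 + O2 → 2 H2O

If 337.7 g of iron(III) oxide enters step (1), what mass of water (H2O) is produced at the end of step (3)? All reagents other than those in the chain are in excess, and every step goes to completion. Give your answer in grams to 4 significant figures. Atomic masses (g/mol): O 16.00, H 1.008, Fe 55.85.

76.19 g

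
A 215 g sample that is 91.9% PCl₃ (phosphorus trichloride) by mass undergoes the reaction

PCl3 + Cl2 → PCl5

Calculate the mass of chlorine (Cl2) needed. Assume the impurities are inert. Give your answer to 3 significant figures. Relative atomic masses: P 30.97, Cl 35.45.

102 g

Mass of pure PCl3 = 215 g × 0.919 = 197.6 g.
M(PCl3) = 30.97 + 3(35.45) = 137.32 g/mol.
M(Cl2) = 2(35.45) = 70.90 g/mol.
n(PCl3) = 197.6 g / 137.32 g/mol = 1.439 mol.
From the equation the PCl3:Cl2 mole ratio is 1:1, so n(Cl2) = 1.439 × 1/1 = 1.439 mol.
Mass of Cl2 = 1.439 mol × 70.90 g/mol = 102.0 g.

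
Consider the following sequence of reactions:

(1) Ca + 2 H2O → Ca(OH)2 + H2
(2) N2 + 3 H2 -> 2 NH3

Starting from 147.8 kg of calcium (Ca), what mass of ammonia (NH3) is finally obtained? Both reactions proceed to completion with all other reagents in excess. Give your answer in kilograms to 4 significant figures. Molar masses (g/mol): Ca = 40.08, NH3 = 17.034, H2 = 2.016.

41.88 kg

147.8 kg = 147800 g.
n(Ca) = 147800 / 40.08 = 3687.6 mol.
Step 1 gives a 1:1 ratio of Ca to H2, so n(H2) = 3687.6 mol.
In step 2 the H2:NH3 ratio is 3:2, so n(NH3) = 2458.4 mol.
Mass of NH3 = 2458.4 × 17.034 = 41877 g = 41.88 kg.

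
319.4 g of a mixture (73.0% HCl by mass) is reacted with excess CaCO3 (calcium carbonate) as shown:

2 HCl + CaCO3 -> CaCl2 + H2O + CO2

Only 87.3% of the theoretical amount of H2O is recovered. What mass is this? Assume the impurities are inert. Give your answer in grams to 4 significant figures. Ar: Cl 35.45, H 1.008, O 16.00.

Pure HCl available = 319.4 g × 0.730 = 233.16 g.
M(HCl) = 1.008 + 35.45 = 36.458 g/mol.
M(H2O) = 2(1.008) + 16.00 = 18.016 g/mol.
n(HCl) = 233.16 g / 36.458 g/mol = 6.3954 mol.
From the equation the HCl:H2O mole ratio is 2:1, so n(H2O) = 6.3954 × 1/2 = 3.1977 mol.
Mass of H2O = 3.1977 mol × 18.016 g/mol = 57.609 g.
Actual mass collected = 57.609 g × 0.873 = 50.293 g.

50.29 g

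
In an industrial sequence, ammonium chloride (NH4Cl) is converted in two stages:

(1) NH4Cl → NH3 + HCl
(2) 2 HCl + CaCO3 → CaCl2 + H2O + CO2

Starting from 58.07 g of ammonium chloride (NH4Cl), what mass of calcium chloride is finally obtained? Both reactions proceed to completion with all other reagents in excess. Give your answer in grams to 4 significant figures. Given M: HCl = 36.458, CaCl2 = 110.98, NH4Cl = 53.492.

60.24 g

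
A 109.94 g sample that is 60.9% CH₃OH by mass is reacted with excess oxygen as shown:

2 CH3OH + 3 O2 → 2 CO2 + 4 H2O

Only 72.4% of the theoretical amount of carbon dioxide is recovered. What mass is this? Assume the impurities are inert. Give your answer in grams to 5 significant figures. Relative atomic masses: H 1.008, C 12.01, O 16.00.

66.580 g

Pure CH3OH available = 109.94 g × 0.609 = 66.9535 g.
M(CH3OH) = 12.01 + 4(1.008) + 16.00 = 32.042 g/mol.
M(CO2) = 12.01 + 2(16.00) = 44.01 g/mol.
n(CH3OH) = 66.9535 g / 32.042 g/mol = 2.08955 mol.
From the equation the CH3OH:CO2 mole ratio is 2:2, so n(CO2) = 2.08955 × 2/2 = 2.08955 mol.
Mass of CO2 = 2.08955 mol × 44.01 g/mol = 91.9612 g.
Actual mass collected = 91.9612 g × 0.724 = 66.5799 g.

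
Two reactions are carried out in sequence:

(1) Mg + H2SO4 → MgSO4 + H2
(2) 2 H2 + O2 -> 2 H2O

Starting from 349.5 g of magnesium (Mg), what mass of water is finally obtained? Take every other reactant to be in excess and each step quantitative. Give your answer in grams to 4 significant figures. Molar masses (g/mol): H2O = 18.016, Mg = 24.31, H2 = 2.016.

n(Mg) = 349.50 / 24.31 = 14.377 mol.
Step 1 gives a 1:1 ratio of Mg to H2, so n(H2) = 14.377 mol.
In step 2 the H2:H2O ratio is 2:2, so n(H2O) = 14.377 mol.
Mass of H2O = 14.377 × 18.016 = 259.01 g.

259.0 g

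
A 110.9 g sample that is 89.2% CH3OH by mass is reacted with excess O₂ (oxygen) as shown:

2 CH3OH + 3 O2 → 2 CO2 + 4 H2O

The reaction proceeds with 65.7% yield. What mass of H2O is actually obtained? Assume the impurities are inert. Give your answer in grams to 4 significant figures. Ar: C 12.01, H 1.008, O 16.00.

73.09 g

Pure CH3OH available = 110.9 g × 0.892 = 98.923 g.
M(CH3OH) = 12.01 + 4(1.008) + 16.00 = 32.042 g/mol.
M(H2O) = 2(1.008) + 16.00 = 18.016 g/mol.
n(CH3OH) = 98.923 g / 32.042 g/mol = 3.0873 mol.
From the equation the CH3OH:H2O mole ratio is 2:4, so n(H2O) = 3.0873 × 4/2 = 6.1746 mol.
Mass of H2O = 6.1746 mol × 18.016 g/mol = 111.24 g.
Actual mass collected = 111.24 g × 0.657 = 73.085 g.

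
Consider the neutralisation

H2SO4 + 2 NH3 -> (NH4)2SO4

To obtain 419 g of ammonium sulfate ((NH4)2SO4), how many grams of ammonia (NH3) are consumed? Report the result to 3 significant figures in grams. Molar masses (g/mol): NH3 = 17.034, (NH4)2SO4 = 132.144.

108 g

n((NH4)2SO4) = 419.0 g / 132.144 g/mol = 3.171 mol.
From the equation the (NH4)2SO4:NH3 mole ratio is 1:2, so n(NH3) = 3.171 × 2/1 = 6.342 mol.
Mass of NH3 = 6.342 mol × 17.034 g/mol = 108.0 g.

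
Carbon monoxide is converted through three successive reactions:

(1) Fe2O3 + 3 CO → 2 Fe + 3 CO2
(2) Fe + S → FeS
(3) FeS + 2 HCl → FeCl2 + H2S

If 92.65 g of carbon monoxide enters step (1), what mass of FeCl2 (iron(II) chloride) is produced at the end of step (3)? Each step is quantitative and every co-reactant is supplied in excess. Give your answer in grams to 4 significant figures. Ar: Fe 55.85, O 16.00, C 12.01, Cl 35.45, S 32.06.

M(CO) = 12.01 + 16.00 = 28.01 g/mol.
M(FeCl2) = 55.85 + 2(35.45) = 126.75 g/mol.
n(CO) = 92.65 / 28.01 = 3.3077 mol.
Reaction (1): CO→Fe ratio 3:2 ⇒ n(Fe) = 2.2052 mol.
Reaction (2): Fe→FeS ratio 1:1 ⇒ n(FeS) = 2.2052 mol.
Reaction (3): FeS→FeCl2 ratio 1:1 ⇒ n(FeCl2) = 2.2052 mol.
Mass of FeCl2 = 2.2052 × 126.75 = 279.50 g.

279.5 g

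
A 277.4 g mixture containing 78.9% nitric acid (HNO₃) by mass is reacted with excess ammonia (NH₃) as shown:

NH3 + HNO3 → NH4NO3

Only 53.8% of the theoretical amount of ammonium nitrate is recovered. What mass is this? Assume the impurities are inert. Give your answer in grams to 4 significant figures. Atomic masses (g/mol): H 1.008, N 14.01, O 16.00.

Pure HNO3 available = 277.4 g × 0.789 = 218.87 g.
M(HNO3) = 1.008 + 14.01 + 3(16.00) = 63.018 g/mol.
M(NH4NO3) = 2(14.01) + 4(1.008) + 3(16.00) = 80.052 g/mol.
n(HNO3) = 218.87 g / 63.018 g/mol = 3.4731 mol.
From the equation the HNO3:NH4NO3 mole ratio is 1:1, so n(NH4NO3) = 3.4731 × 1/1 = 3.4731 mol.
Mass of NH4NO3 = 3.4731 mol × 80.052 g/mol = 278.03 g.
Actual mass collected = 278.03 g × 0.538 = 149.58 g.

149.6 g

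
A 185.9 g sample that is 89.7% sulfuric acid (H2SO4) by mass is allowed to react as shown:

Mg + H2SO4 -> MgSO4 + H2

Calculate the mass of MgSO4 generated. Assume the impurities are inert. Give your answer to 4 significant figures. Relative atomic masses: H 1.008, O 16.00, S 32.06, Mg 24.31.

204.7 g

Mass of pure H2SO4 = 185.9 g × 0.897 = 166.75 g.
M(H2SO4) = 2(1.008) + 32.06 + 4(16.00) = 98.076 g/mol.
M(MgSO4) = 24.31 + 32.06 + 4(16.00) = 120.37 g/mol.
n(H2SO4) = 166.75 g / 98.076 g/mol = 1.7002 mol.
From the equation the H2SO4:MgSO4 mole ratio is 1:1, so n(MgSO4) = 1.7002 × 1/1 = 1.7002 mol.
Mass of MgSO4 = 1.7002 mol × 120.37 g/mol = 204.66 g.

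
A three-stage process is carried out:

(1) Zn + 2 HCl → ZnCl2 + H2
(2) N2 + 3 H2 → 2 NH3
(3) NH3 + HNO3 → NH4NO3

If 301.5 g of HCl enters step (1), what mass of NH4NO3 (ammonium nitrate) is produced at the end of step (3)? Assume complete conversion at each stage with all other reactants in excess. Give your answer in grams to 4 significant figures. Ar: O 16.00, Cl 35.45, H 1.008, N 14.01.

220.7 g

M(HCl) = 1.008 + 35.45 = 36.458 g/mol.
M(NH4NO3) = 2(14.01) + 4(1.008) + 3(16.00) = 80.052 g/mol.
n(HCl) = 301.5 / 36.458 = 8.2698 mol.
Reaction (1): HCl→H2 ratio 2:1 ⇒ n(H2) = 4.1349 mol.
Reaction (2): H2→NH3 ratio 3:2 ⇒ n(NH3) = 2.7566 mol.
Reaction (3): NH3→NH4NO3 ratio 1:1 ⇒ n(NH4NO3) = 2.7566 mol.
Mass of NH4NO3 = 2.7566 × 80.052 = 220.67 g.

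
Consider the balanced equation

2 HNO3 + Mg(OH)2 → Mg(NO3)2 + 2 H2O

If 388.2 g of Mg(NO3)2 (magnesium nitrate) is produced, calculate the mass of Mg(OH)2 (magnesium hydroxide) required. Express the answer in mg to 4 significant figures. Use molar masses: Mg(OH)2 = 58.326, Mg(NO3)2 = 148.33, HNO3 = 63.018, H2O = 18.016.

n(Mg(NO3)2) = 388.20 g / 148.33 g/mol = 2.6171 mol.
From the equation the Mg(NO3)2:Mg(OH)2 mole ratio is 1:1, so n(Mg(OH)2) = 2.6171 × 1/1 = 2.6171 mol.
Mass of Mg(OH)2 = 2.6171 mol × 58.326 g/mol = 152.65 g.
Converting to mg: 152.65 g = 152600 mg.

152600 mg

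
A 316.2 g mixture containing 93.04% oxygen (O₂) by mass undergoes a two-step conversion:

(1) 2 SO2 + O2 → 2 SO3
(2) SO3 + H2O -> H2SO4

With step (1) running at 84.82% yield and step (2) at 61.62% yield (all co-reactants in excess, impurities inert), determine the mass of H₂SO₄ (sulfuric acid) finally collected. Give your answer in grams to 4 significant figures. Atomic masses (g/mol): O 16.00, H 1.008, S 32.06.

942.5 g

Pure O2 = 316.2 × 0.9304 = 294.19 g.
M(O2) = 2(16.00) = 32.00 g/mol.
M(H2SO4) = 2(1.008) + 32.06 + 4(16.00) = 98.076 g/mol.
n(O2) = 294.19 / 32.00 = 9.1935 mol.
Step 1 (O2:SO3 = 1:2): theoretical n(SO3) = 18.387 mol; at 84.82% yield, n(SO3) = 15.596 mol.
Step 2 (SO3:H2SO4 = 1:1): theoretical n(H2SO4) = 15.596 mol, so theoretical mass = 15.596 × 98.076 = 1529.6 g.
At 61.62% yield, actual mass of H2SO4 = 1529.6 × 0.6162 = 942.53 g.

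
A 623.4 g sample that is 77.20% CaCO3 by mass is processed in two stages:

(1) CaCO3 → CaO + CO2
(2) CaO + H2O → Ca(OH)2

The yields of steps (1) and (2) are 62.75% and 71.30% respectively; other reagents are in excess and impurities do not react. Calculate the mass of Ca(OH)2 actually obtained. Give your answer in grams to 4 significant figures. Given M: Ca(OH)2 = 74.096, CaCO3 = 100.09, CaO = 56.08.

159.4 g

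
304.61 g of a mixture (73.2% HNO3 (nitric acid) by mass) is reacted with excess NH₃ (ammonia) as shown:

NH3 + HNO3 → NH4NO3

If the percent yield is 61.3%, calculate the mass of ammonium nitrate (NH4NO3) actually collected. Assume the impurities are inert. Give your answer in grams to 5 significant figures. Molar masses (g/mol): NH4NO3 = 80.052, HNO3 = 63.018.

Pure HNO3 available = 304.61 g × 0.732 = 222.975 g.
n(HNO3) = 222.975 g / 63.018 g/mol = 3.53827 mol.
From the equation the HNO3:NH4NO3 mole ratio is 1:1, so n(NH4NO3) = 3.53827 × 1/1 = 3.53827 mol.
Mass of NH4NO3 = 3.53827 mol × 80.052 g/mol = 283.245 g.
Actual mass collected = 283.245 g × 0.613 = 173.629 g.

173.63 g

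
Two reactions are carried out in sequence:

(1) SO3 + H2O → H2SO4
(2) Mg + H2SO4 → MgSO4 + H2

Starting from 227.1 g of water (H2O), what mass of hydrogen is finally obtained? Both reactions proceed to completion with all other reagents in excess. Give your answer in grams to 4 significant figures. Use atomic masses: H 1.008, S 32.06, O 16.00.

25.41 g

M(H2O) = 2(1.008) + 16.00 = 18.016 g/mol.
M(H2) = 2(1.008) = 2.016 g/mol.
n(H2O) = 227.10 / 18.016 = 12.605 mol.
Step 1 gives a 1:1 ratio of H2O to H2SO4, so n(H2SO4) = 12.605 mol.
In step 2 the H2SO4:H2 ratio is 1:1, so n(H2) = 12.605 mol.
Mass of H2 = 12.605 × 2.016 = 25.413 g.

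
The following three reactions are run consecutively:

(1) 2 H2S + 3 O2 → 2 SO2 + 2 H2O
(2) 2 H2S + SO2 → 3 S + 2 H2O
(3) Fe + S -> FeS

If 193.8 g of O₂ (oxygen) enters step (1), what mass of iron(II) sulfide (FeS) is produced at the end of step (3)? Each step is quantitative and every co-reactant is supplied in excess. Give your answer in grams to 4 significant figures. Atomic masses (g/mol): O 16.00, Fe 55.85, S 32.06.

M(O2) = 2(16.00) = 32.00 g/mol.
M(FeS) = 55.85 + 32.06 = 87.91 g/mol.
n(O2) = 193.8 / 32.00 = 6.0563 mol.
Reaction (1): O2→SO2 ratio 3:2 ⇒ n(SO2) = 4.0375 mol.
Reaction (2): SO2→S ratio 1:3 ⇒ n(S) = 12.113 mol.
Reaction (3): S→FeS ratio 1:1 ⇒ n(FeS) = 12.113 mol.
Mass of FeS = 12.113 × 87.91 = 1064.8 g.

1065 g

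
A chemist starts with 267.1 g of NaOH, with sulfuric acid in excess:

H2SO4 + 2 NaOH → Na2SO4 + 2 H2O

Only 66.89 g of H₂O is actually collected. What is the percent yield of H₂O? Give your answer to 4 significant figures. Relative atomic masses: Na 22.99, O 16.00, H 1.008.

55.60 %

M(NaOH) = 22.99 + 16.00 + 1.008 = 39.998 g/mol.
M(H2O) = 2(1.008) + 16.00 = 18.016 g/mol.
n(NaOH) = 267.10 g / 39.998 g/mol = 6.6778 mol.
From the equation the NaOH:H2O mole ratio is 2:2, so n(H2O) = 6.6778 × 2/2 = 6.6778 mol.
Mass of H2O = 6.6778 mol × 18.016 g/mol = 120.31 g.
This is the theoretical yield. Percent yield = 66.89 g / 120.31 g × 100% = 55.599%.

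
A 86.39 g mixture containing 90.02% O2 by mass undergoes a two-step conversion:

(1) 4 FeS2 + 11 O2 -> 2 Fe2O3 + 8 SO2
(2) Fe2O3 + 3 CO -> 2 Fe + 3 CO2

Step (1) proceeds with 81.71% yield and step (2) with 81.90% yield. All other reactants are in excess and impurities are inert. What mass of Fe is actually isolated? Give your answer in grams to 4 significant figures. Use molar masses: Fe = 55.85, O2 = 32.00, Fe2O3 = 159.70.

Pure O2 = 86.39 × 0.9002 = 77.768 g.
n(O2) = 77.768 / 32.00 = 2.4303 mol.
Step 1 (O2:Fe2O3 = 11:2): theoretical n(Fe2O3) = 0.44187 mol; at 81.71% yield, n(Fe2O3) = 0.36105 mol.
Step 2 (Fe2O3:Fe = 1:2): theoretical n(Fe) = 0.72210 mol, so theoretical mass = 0.72210 × 55.85 = 40.329 g.
At 81.90% yield, actual mass of Fe = 40.329 × 0.8190 = 33.030 g.

33.03 g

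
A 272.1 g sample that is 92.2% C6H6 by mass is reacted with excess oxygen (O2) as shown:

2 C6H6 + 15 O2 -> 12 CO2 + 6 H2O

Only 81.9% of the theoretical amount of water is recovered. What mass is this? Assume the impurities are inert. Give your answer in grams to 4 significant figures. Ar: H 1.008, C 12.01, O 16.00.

Pure C6H6 available = 272.1 g × 0.922 = 250.88 g.
M(C6H6) = 6(12.01) + 6(1.008) = 78.108 g/mol.
M(H2O) = 2(1.008) + 16.00 = 18.016 g/mol.
n(C6H6) = 250.88 g / 78.108 g/mol = 3.2119 mol.
From the equation the C6H6:H2O mole ratio is 2:6, so n(H2O) = 3.2119 × 6/2 = 9.6357 mol.
Mass of H2O = 9.6357 mol × 18.016 g/mol = 173.60 g.
Actual mass collected = 173.60 g × 0.819 = 142.18 g.

142.2 g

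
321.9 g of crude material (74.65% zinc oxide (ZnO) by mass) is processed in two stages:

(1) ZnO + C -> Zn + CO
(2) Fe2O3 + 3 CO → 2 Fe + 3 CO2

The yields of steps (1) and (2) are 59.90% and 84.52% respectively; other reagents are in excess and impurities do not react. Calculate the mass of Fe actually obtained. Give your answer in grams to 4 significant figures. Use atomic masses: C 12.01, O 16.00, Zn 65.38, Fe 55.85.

55.66 g

Pure ZnO = 321.9 × 0.7465 = 240.30 g.
M(ZnO) = 65.38 + 16.00 = 81.38 g/mol.
M(Fe) = 55.85 g/mol.
n(ZnO) = 240.30 / 81.38 = 2.9528 mol.
Step 1 (ZnO:CO = 1:1): theoretical n(CO) = 2.9528 mol; at 59.90% yield, n(CO) = 1.7687 mol.
Step 2 (CO:Fe = 3:2): theoretical n(Fe) = 1.1791 mol, so theoretical mass = 1.1791 × 55.85 = 65.855 g.
At 84.52% yield, actual mass of Fe = 65.855 × 0.8452 = 55.661 g.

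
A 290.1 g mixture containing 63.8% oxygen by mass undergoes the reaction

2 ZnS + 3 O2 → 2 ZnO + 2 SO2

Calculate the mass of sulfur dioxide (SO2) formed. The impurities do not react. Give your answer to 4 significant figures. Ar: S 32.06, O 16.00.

247.0 g

Mass of pure O2 = 290.1 g × 0.638 = 185.08 g.
M(O2) = 2(16.00) = 32.00 g/mol.
M(SO2) = 32.06 + 2(16.00) = 64.06 g/mol.
n(O2) = 185.08 g / 32.00 g/mol = 5.7839 mol.
From the equation the O2:SO2 mole ratio is 3:2, so n(SO2) = 5.7839 × 2/3 = 3.8559 mol.
Mass of SO2 = 3.8559 mol × 64.06 g/mol = 247.01 g.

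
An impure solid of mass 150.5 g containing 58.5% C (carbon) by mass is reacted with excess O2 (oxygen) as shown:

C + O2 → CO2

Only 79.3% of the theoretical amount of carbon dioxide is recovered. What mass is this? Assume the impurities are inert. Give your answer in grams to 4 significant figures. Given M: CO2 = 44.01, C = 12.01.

255.8 g

Pure C available = 150.5 g × 0.585 = 88.043 g.
n(C) = 88.043 g / 12.01 g/mol = 7.3308 mol.
From the equation the C:CO2 mole ratio is 1:1, so n(CO2) = 7.3308 × 1/1 = 7.3308 mol.
Mass of CO2 = 7.3308 mol × 44.01 g/mol = 322.63 g.
Actual mass collected = 322.63 g × 0.793 = 255.84 g.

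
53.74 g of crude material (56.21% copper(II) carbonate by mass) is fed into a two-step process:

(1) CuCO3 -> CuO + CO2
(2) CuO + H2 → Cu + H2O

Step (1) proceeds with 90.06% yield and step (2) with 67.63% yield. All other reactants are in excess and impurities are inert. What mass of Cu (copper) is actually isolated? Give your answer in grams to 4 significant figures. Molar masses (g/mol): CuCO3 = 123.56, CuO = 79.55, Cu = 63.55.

9.463 g

Pure CuCO3 = 53.74 × 0.5621 = 30.207 g.
n(CuCO3) = 30.207 / 123.56 = 0.24447 mol.
Step 1 (CuCO3:CuO = 1:1): theoretical n(CuO) = 0.24447 mol; at 90.06% yield, n(CuO) = 0.22017 mol.
Step 2 (CuO:Cu = 1:1): theoretical n(Cu) = 0.22017 mol, so theoretical mass = 0.22017 × 63.55 = 13.992 g.
At 67.63% yield, actual mass of Cu = 13.992 × 0.6763 = 9.4628 g.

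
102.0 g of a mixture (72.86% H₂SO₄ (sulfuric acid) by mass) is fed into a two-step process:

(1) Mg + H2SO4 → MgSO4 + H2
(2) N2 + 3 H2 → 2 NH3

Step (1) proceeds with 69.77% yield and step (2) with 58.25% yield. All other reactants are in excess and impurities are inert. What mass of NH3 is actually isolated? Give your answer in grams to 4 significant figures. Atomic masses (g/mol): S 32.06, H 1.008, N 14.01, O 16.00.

Pure H2SO4 = 102.0 × 0.7286 = 74.317 g.
M(H2SO4) = 2(1.008) + 32.06 + 4(16.00) = 98.076 g/mol.
M(NH3) = 14.01 + 3(1.008) = 17.034 g/mol.
n(H2SO4) = 74.317 / 98.076 = 0.75775 mol.
Step 1 (H2SO4:H2 = 1:1): theoretical n(H2) = 0.75775 mol; at 69.77% yield, n(H2) = 0.52868 mol.
Step 2 (H2:NH3 = 3:2): theoretical n(NH3) = 0.35246 mol, so theoretical mass = 0.35246 × 17.034 = 6.0037 g.
At 58.25% yield, actual mass of NH3 = 6.0037 × 0.5825 = 3.4972 g.

3.497 g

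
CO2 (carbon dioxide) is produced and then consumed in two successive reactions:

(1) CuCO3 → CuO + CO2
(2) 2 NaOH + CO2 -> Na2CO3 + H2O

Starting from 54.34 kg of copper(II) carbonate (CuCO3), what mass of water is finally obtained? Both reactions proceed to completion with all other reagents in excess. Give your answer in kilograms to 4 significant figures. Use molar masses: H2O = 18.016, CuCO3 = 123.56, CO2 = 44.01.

54.34 kg = 54340 g.
n(CuCO3) = 54340 / 123.56 = 439.79 mol.
Step 1 gives a 1:1 ratio of CuCO3 to CO2, so n(CO2) = 439.79 mol.
In step 2 the CO2:H2O ratio is 1:1, so n(H2O) = 439.79 mol.
Mass of H2O = 439.79 × 18.016 = 7923.2 g = 7.923 kg.

7.923 kg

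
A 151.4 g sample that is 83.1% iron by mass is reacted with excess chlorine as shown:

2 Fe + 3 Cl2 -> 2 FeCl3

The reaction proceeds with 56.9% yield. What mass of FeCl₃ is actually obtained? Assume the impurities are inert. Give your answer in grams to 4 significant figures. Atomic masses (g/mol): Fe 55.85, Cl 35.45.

207.9 g

Pure Fe available = 151.4 g × 0.831 = 125.81 g.
M(Fe) = 55.85 g/mol.
M(FeCl3) = 55.85 + 3(35.45) = 162.20 g/mol.
n(Fe) = 125.81 g / 55.85 g/mol = 2.2527 mol.
From the equation the Fe:FeCl3 mole ratio is 2:2, so n(FeCl3) = 2.2527 × 2/2 = 2.2527 mol.
Mass of FeCl3 = 2.2527 mol × 162.20 g/mol = 365.39 g.
Actual mass collected = 365.39 g × 0.569 = 207.91 g.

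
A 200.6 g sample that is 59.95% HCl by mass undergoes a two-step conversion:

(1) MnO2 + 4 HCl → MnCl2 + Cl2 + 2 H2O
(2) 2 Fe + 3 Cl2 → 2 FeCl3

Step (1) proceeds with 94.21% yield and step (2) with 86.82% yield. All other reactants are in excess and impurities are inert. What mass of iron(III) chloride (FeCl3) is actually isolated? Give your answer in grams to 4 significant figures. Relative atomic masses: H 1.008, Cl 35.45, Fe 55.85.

72.94 g

Pure HCl = 200.6 × 0.5995 = 120.26 g.
M(HCl) = 1.008 + 35.45 = 36.458 g/mol.
M(FeCl3) = 55.85 + 3(35.45) = 162.20 g/mol.
n(HCl) = 120.26 / 36.458 = 3.2986 mol.
Step 1 (HCl:Cl2 = 4:1): theoretical n(Cl2) = 0.82465 mol; at 94.21% yield, n(Cl2) = 0.77690 mol.
Step 2 (Cl2:FeCl3 = 3:2): theoretical n(FeCl3) = 0.51793 mol, so theoretical mass = 0.51793 × 162.20 = 84.009 g.
At 86.82% yield, actual mass of FeCl3 = 84.009 × 0.8682 = 72.936 g.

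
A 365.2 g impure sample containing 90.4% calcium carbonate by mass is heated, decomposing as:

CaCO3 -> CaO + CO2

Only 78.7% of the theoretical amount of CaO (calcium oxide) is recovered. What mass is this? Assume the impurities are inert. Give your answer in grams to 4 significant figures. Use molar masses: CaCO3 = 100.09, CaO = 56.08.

145.6 g

Pure CaCO3 available = 365.2 g × 0.904 = 330.14 g.
n(CaCO3) = 330.14 g / 100.09 g/mol = 3.2984 mol.
From the equation the CaCO3:CaO mole ratio is 1:1, so n(CaO) = 3.2984 × 1/1 = 3.2984 mol.
Mass of CaO = 3.2984 mol × 56.08 g/mol = 184.98 g.
Actual mass collected = 184.98 g × 0.787 = 145.58 g.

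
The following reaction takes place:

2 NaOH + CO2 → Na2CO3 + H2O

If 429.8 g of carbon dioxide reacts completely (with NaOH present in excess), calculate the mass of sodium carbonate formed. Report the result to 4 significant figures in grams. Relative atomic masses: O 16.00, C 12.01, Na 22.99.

1035 g

M(CO2) = 12.01 + 2(16.00) = 44.01 g/mol.
M(Na2CO3) = 2(22.99) + 12.01 + 3(16.00) = 105.99 g/mol.
n(CO2) = 429.80 g / 44.01 g/mol = 9.7660 mol.
From the equation the CO2:Na2CO3 mole ratio is 1:1, so n(Na2CO3) = 9.7660 × 1/1 = 9.7660 mol.
Mass of Na2CO3 = 9.7660 mol × 105.99 g/mol = 1035.1 g.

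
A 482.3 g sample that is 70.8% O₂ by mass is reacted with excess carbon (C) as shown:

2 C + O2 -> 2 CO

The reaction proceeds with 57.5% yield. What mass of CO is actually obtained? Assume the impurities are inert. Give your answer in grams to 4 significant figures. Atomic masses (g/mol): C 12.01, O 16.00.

Pure O2 available = 482.3 g × 0.708 = 341.47 g.
M(O2) = 2(16.00) = 32.00 g/mol.
M(CO) = 12.01 + 16.00 = 28.01 g/mol.
n(O2) = 341.47 g / 32.00 g/mol = 10.671 mol.
From the equation the O2:CO mole ratio is 1:2, so n(CO) = 10.671 × 2/1 = 21.342 mol.
Mass of CO = 21.342 mol × 28.01 g/mol = 597.78 g.
Actual mass collected = 597.78 g × 0.575 = 343.73 g.

343.7 g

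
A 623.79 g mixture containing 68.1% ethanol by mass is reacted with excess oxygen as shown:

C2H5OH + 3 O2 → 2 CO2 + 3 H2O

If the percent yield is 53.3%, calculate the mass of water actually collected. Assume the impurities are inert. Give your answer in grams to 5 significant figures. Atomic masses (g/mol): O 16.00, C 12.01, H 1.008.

265.64 g

Pure C2H5OH available = 623.79 g × 0.681 = 424.801 g.
M(C2H5OH) = 2(12.01) + 6(1.008) + 16.00 = 46.068 g/mol.
M(H2O) = 2(1.008) + 16.00 = 18.016 g/mol.
n(C2H5OH) = 424.801 g / 46.068 g/mol = 9.22117 mol.
From the equation the C2H5OH:H2O mole ratio is 1:3, so n(H2O) = 9.22117 × 3/1 = 27.6635 mol.
Mass of H2O = 27.6635 mol × 18.016 g/mol = 498.386 g.
Actual mass collected = 498.386 g × 0.533 = 265.640 g.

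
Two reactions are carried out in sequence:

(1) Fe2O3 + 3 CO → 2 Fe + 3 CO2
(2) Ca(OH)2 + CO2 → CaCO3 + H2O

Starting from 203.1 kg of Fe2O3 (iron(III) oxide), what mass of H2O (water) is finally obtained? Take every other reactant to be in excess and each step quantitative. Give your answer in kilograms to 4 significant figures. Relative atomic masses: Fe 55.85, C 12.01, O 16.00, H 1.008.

M(Fe2O3) = 2(55.85) + 3(16.00) = 159.70 g/mol.
M(H2O) = 2(1.008) + 16.00 = 18.016 g/mol.
203.1 kg = 203100 g.
n(Fe2O3) = 203100 / 159.70 = 1271.8 mol.
Step 1 gives a 1:3 ratio of Fe2O3 to CO2, so n(CO2) = 3815.3 mol.
In step 2 the CO2:H2O ratio is 1:1, so n(H2O) = 3815.3 mol.
Mass of H2O = 3815.3 × 18.016 = 68736 g = 68.74 kg.

68.74 kg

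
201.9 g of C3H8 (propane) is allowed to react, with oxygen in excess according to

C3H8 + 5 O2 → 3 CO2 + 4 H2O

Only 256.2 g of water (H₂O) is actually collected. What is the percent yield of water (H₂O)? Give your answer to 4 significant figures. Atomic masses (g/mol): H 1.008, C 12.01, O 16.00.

M(C3H8) = 3(12.01) + 8(1.008) = 44.094 g/mol.
M(H2O) = 2(1.008) + 16.00 = 18.016 g/mol.
n(C3H8) = 201.90 g / 44.094 g/mol = 4.5789 mol.
From the equation the C3H8:H2O mole ratio is 1:4, so n(H2O) = 4.5789 × 4/1 = 18.315 mol.
Mass of H2O = 18.315 mol × 18.016 g/mol = 329.97 g.
This is the theoretical yield. Percent yield = 256.2 g / 329.97 g × 100% = 77.643%.

77.64 %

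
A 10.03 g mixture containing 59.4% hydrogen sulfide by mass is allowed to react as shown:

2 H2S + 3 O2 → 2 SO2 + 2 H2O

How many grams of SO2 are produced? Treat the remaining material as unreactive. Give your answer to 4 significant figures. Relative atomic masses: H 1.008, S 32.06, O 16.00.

11.20 g

Mass of pure H2S = 10.03 g × 0.594 = 5.9578 g.
M(H2S) = 2(1.008) + 32.06 = 34.076 g/mol.
M(SO2) = 32.06 + 2(16.00) = 64.06 g/mol.
n(H2S) = 5.9578 g / 34.076 g/mol = 0.17484 mol.
From the equation the H2S:SO2 mole ratio is 2:2, so n(SO2) = 0.17484 × 2/2 = 0.17484 mol.
Mass of SO2 = 0.17484 mol × 64.06 g/mol = 11.200 g.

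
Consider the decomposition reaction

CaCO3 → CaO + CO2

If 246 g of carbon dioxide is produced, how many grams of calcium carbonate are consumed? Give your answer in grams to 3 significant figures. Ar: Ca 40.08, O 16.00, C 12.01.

559 g

M(CO2) = 12.01 + 2(16.00) = 44.01 g/mol.
M(CaCO3) = 40.08 + 12.01 + 3(16.00) = 100.09 g/mol.
n(CO2) = 246.0 g / 44.01 g/mol = 5.590 mol.
From the equation the CO2:CaCO3 mole ratio is 1:1, so n(CaCO3) = 5.590 × 1/1 = 5.590 mol.
Mass of CaCO3 = 5.590 mol × 100.09 g/mol = 559.5 g.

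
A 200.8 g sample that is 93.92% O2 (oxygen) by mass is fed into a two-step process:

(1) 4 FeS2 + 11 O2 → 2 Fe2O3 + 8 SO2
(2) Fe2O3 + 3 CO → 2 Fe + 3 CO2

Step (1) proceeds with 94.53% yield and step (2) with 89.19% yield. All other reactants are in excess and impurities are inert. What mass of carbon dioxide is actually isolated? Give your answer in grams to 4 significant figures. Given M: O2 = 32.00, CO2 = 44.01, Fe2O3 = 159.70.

119.3 g

Pure O2 = 200.8 × 0.9392 = 188.59 g.
n(O2) = 188.59 / 32.00 = 5.8935 mol.
Step 1 (O2:Fe2O3 = 11:2): theoretical n(Fe2O3) = 1.0715 mol; at 94.53% yield, n(Fe2O3) = 1.0129 mol.
Step 2 (Fe2O3:CO2 = 1:3): theoretical n(CO2) = 3.0388 mol, so theoretical mass = 3.0388 × 44.01 = 133.74 g.
At 89.19% yield, actual mass of CO2 = 133.74 × 0.8919 = 119.28 g.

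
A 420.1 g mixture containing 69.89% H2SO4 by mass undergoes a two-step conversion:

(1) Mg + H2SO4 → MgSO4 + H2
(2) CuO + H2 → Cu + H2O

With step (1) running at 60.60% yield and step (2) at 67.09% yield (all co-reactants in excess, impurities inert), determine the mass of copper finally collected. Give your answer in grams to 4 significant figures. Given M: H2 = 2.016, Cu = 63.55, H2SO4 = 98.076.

Pure H2SO4 = 420.1 × 0.6989 = 293.61 g.
n(H2SO4) = 293.61 / 98.076 = 2.9937 mol.
Step 1 (H2SO4:H2 = 1:1): theoretical n(H2) = 2.9937 mol; at 60.60% yield, n(H2) = 1.8142 mol.
Step 2 (H2:Cu = 1:1): theoretical n(Cu) = 1.8142 mol, so theoretical mass = 1.8142 × 63.55 = 115.29 g.
At 67.09% yield, actual mass of Cu = 115.29 × 0.6709 = 77.348 g.

77.35 g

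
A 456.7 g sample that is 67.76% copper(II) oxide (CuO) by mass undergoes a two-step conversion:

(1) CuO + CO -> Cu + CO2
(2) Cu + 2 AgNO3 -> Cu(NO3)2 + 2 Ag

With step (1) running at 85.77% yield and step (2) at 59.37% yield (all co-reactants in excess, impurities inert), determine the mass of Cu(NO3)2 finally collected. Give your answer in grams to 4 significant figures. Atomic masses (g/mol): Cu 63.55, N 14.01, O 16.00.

371.6 g

Pure CuO = 456.7 × 0.6776 = 309.46 g.
M(CuO) = 63.55 + 16.00 = 79.55 g/mol.
M(Cu(NO3)2) = 63.55 + 2(14.01) + 6(16.00) = 187.57 g/mol.
n(CuO) = 309.46 / 79.55 = 3.8901 mol.
Step 1 (CuO:Cu = 1:1): theoretical n(Cu) = 3.8901 mol; at 85.77% yield, n(Cu) = 3.3366 mol.
Step 2 (Cu:Cu(NO3)2 = 1:1): theoretical n(Cu(NO3)2) = 3.3366 mol, so theoretical mass = 3.3366 × 187.57 = 625.84 g.
At 59.37% yield, actual mass of Cu(NO3)2 = 625.84 × 0.5937 = 371.56 g.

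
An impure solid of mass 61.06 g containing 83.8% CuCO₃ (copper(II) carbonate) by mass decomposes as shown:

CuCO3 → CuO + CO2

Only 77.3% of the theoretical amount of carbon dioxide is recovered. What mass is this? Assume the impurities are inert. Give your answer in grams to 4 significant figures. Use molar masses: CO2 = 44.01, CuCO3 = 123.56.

Pure CuCO3 available = 61.06 g × 0.838 = 51.168 g.
n(CuCO3) = 51.168 g / 123.56 g/mol = 0.41412 mol.
From the equation the CuCO3:CO2 mole ratio is 1:1, so n(CO2) = 0.41412 × 1/1 = 0.41412 mol.
Mass of CO2 = 0.41412 mol × 44.01 g/mol = 18.225 g.
Actual mass collected = 18.225 g × 0.773 = 14.088 g.

14.09 g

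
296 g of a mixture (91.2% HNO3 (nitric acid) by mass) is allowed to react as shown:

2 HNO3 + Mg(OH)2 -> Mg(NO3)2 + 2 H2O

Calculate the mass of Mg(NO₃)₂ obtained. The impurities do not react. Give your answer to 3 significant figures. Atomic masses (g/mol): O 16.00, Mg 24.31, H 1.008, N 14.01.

Mass of pure HNO3 = 296 g × 0.912 = 270.0 g.
M(HNO3) = 1.008 + 14.01 + 3(16.00) = 63.018 g/mol.
M(Mg(NO3)2) = 24.31 + 2(14.01) + 6(16.00) = 148.33 g/mol.
n(HNO3) = 270.0 g / 63.018 g/mol = 4.284 mol.
From the equation the HNO3:Mg(NO3)2 mole ratio is 2:1, so n(Mg(NO3)2) = 4.284 × 1/2 = 2.142 mol.
Mass of Mg(NO3)2 = 2.142 mol × 148.33 g/mol = 317.7 g.

318 g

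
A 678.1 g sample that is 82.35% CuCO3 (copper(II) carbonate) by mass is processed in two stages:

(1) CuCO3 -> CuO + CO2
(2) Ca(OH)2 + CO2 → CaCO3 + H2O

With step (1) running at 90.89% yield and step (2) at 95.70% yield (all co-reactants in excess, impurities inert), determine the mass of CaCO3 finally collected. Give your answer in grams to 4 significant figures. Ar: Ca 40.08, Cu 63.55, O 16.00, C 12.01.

393.5 g

Pure CuCO3 = 678.1 × 0.8235 = 558.42 g.
M(CuCO3) = 63.55 + 12.01 + 3(16.00) = 123.56 g/mol.
M(CaCO3) = 40.08 + 12.01 + 3(16.00) = 100.09 g/mol.
n(CuCO3) = 558.42 / 123.56 = 4.5194 mol.
Step 1 (CuCO3:CO2 = 1:1): theoretical n(CO2) = 4.5194 mol; at 90.89% yield, n(CO2) = 4.1077 mol.
Step 2 (CO2:CaCO3 = 1:1): theoretical n(CaCO3) = 4.1077 mol, so theoretical mass = 4.1077 × 100.09 = 411.14 g.
At 95.70% yield, actual mass of CaCO3 = 411.14 × 0.9570 = 393.46 g.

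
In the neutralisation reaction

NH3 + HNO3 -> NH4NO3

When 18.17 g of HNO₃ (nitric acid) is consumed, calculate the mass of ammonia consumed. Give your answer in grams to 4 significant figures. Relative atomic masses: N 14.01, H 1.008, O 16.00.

4.911 g

M(HNO3) = 1.008 + 14.01 + 3(16.00) = 63.018 g/mol.
M(NH3) = 14.01 + 3(1.008) = 17.034 g/mol.
n(HNO3) = 18.170 g / 63.018 g/mol = 0.28833 mol.
From the equation the HNO3:NH3 mole ratio is 1:1, so n(NH3) = 0.28833 × 1/1 = 0.28833 mol.
Mass of NH3 = 0.28833 mol × 17.034 g/mol = 4.9114 g.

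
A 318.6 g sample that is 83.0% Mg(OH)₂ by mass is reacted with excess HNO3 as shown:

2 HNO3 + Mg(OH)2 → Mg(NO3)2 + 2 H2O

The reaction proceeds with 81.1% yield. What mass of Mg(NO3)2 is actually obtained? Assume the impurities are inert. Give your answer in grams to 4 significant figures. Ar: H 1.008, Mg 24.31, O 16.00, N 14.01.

545.4 g

Pure Mg(OH)2 available = 318.6 g × 0.830 = 264.44 g.
M(Mg(OH)2) = 24.31 + 2(16.00) + 2(1.008) = 58.326 g/mol.
M(Mg(NO3)2) = 24.31 + 2(14.01) + 6(16.00) = 148.33 g/mol.
n(Mg(OH)2) = 264.44 g / 58.326 g/mol = 4.5338 mol.
From the equation the Mg(OH)2:Mg(NO3)2 mole ratio is 1:1, so n(Mg(NO3)2) = 4.5338 × 1/1 = 4.5338 mol.
Mass of Mg(NO3)2 = 4.5338 mol × 148.33 g/mol = 672.50 g.
Actual mass collected = 672.50 g × 0.811 = 545.40 g.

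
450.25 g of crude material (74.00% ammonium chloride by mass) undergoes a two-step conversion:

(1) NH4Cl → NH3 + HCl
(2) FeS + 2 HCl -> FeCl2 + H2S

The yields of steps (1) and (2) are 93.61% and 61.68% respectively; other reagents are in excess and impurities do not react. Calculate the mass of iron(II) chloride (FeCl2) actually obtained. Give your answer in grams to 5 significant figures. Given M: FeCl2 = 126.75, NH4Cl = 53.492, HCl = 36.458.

227.92 g

Pure NH4Cl = 450.25 × 0.7400 = 333.185 g.
n(NH4Cl) = 333.185 / 53.492 = 6.22869 mol.
Step 1 (NH4Cl:HCl = 1:1): theoretical n(HCl) = 6.22869 mol; at 93.61% yield, n(HCl) = 5.83068 mol.
Step 2 (HCl:FeCl2 = 2:1): theoretical n(FeCl2) = 2.91534 mol, so theoretical mass = 2.91534 × 126.75 = 369.519 g.
At 61.68% yield, actual mass of FeCl2 = 369.519 × 0.6168 = 227.919 g.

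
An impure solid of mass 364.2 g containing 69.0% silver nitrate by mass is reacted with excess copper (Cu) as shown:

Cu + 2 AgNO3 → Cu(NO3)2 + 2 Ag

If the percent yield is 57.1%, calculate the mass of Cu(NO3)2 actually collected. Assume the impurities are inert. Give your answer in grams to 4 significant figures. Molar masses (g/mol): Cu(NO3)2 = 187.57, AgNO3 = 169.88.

79.22 g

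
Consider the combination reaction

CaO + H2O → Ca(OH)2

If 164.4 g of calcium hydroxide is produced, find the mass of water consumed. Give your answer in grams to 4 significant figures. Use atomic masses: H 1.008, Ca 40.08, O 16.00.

M(Ca(OH)2) = 40.08 + 2(16.00) + 2(1.008) = 74.096 g/mol.
M(H2O) = 2(1.008) + 16.00 = 18.016 g/mol.
n(Ca(OH)2) = 164.40 g / 74.096 g/mol = 2.2187 mol.
From the equation the Ca(OH)2:H2O mole ratio is 1:1, so n(H2O) = 2.2187 × 1/1 = 2.2187 mol.
Mass of H2O = 2.2187 mol × 18.016 g/mol = 39.973 g.

39.97 g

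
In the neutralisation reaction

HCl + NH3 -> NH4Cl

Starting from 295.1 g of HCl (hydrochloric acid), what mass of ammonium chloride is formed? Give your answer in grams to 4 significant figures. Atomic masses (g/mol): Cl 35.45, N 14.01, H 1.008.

M(HCl) = 1.008 + 35.45 = 36.458 g/mol.
M(NH4Cl) = 14.01 + 4(1.008) + 35.45 = 53.492 g/mol.
n(HCl) = 295.10 g / 36.458 g/mol = 8.0942 mol.
From the equation the HCl:NH4Cl mole ratio is 1:1, so n(NH4Cl) = 8.0942 × 1/1 = 8.0942 mol.
Mass of NH4Cl = 8.0942 mol × 53.492 g/mol = 432.98 g.

433.0 g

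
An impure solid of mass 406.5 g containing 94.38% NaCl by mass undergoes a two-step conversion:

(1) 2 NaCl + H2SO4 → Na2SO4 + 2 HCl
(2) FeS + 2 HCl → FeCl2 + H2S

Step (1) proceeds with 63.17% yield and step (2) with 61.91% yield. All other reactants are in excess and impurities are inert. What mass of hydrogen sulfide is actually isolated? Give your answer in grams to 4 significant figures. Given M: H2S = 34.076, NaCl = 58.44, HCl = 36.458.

43.74 g

Pure NaCl = 406.5 × 0.9438 = 383.65 g.
n(NaCl) = 383.65 / 58.44 = 6.5649 mol.
Step 1 (NaCl:HCl = 2:2): theoretical n(HCl) = 6.5649 mol; at 63.17% yield, n(HCl) = 4.1471 mol.
Step 2 (HCl:H2S = 2:1): theoretical n(H2S) = 2.0735 mol, so theoretical mass = 2.0735 × 34.076 = 70.658 g.
At 61.91% yield, actual mass of H2S = 70.658 × 0.6191 = 43.744 g.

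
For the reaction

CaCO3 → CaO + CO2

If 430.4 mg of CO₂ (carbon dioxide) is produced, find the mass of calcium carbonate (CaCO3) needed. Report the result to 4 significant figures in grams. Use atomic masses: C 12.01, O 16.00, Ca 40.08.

M(CO2) = 12.01 + 2(16.00) = 44.01 g/mol.
M(CaCO3) = 40.08 + 12.01 + 3(16.00) = 100.09 g/mol.
Convert: 430.4 mg = 0.43040 g.
n(CO2) = 0.43040 g / 44.01 g/mol = 0.0097796 mol.
From the equation the CO2:CaCO3 mole ratio is 1:1, so n(CaCO3) = 0.0097796 × 1/1 = 0.0097796 mol.
Mass of CaCO3 = 0.0097796 mol × 100.09 g/mol = 0.97884 g.

0.9788 g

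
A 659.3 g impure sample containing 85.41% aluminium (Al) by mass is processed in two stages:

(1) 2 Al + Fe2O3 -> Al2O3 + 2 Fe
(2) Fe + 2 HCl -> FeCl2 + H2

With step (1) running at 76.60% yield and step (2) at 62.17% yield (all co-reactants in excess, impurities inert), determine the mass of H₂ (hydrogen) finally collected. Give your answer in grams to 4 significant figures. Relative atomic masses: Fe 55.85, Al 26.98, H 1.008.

20.04 g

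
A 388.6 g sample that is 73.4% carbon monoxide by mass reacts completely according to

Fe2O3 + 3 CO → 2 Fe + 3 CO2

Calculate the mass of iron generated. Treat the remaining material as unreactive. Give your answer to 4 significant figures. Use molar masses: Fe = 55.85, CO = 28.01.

379.2 g

Mass of pure CO = 388.6 g × 0.734 = 285.23 g.
n(CO) = 285.23 g / 28.01 g/mol = 10.183 mol.
From the equation the CO:Fe mole ratio is 3:2, so n(Fe) = 10.183 × 2/3 = 6.7888 mol.
Mass of Fe = 6.7888 mol × 55.85 g/mol = 379.16 g.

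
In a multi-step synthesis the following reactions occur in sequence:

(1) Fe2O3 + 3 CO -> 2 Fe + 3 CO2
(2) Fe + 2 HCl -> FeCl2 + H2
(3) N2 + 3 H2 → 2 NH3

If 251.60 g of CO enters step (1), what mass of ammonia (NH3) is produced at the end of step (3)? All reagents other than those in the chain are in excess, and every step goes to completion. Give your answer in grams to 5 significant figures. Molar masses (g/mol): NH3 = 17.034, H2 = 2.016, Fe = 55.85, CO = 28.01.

n(CO) = 251.60 / 28.01 = 8.98251 mol.
Reaction (1): CO→Fe ratio 3:2 ⇒ n(Fe) = 5.98834 mol.
Reaction (2): Fe→H2 ratio 1:1 ⇒ n(H2) = 5.98834 mol.
Reaction (3): H2→NH3 ratio 3:2 ⇒ n(NH3) = 3.99222 mol.
Mass of NH3 = 3.99222 × 17.034 = 68.0036 g.

68.004 g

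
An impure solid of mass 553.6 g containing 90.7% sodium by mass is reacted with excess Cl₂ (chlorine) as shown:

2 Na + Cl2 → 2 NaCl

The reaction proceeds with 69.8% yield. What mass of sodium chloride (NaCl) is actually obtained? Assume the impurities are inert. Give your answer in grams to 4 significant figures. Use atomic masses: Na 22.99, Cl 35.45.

890.9 g

Pure Na available = 553.6 g × 0.907 = 502.12 g.
M(Na) = 22.99 g/mol.
M(NaCl) = 22.99 + 35.45 = 58.44 g/mol.
n(Na) = 502.12 g / 22.99 g/mol = 21.841 mol.
From the equation the Na:NaCl mole ratio is 2:2, so n(NaCl) = 21.841 × 2/2 = 21.841 mol.
Mass of NaCl = 21.841 mol × 58.44 g/mol = 1276.4 g.
Actual mass collected = 1276.4 g × 0.698 = 890.90 g.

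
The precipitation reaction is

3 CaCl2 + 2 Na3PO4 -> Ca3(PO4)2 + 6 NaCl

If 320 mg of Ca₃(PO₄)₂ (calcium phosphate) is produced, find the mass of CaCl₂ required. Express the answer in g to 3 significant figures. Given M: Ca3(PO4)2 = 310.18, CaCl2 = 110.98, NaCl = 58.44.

Convert: 320 mg = 0.3200 g.
n(Ca3(PO4)2) = 0.3200 g / 310.18 g/mol = 0.001032 mol.
From the equation the Ca3(PO4)2:CaCl2 mole ratio is 1:3, so n(CaCl2) = 0.001032 × 3/1 = 0.003095 mol.
Mass of CaCl2 = 0.003095 mol × 110.98 g/mol = 0.3435 g.

0.343 g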